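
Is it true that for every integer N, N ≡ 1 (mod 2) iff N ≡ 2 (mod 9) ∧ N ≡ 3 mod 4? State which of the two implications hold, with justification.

Only the converse holds.

[⇒] This fails: N = 1 gives 1 ≡ 1 (mod 2) but 1 ≡ 1 (mod 9), so the conjunction on the right does not hold.

[⇐] Conversely, if N ≡ 2 (mod 9) and N ≡ 3 (mod 4), then by the Chinese remainder theorem N ≡ 11 (mod 36). Since 11 ≡ 1 (mod 2) and 2 ∣ 36, we get N ≡ 1 (mod 2).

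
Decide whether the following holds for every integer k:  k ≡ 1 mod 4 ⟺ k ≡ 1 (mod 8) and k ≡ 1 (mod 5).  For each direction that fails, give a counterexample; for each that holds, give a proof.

(⟹) This fails: k = 33 gives 33 ≡ 1 (mod 4) but 33 ≡ 3 (mod 5), so the conjunction on the right does not hold.

(⟸) Conversely, if k ≡ 1 (mod 8) and k ≡ 1 (mod 5), then by the Chinese remainder theorem k ≡ 1 (mod 40). Since 1 ≡ 1 (mod 4) and 4 ∣ 40, we get k ≡ 1 (mod 4).

The forward direction fails; the converse holds.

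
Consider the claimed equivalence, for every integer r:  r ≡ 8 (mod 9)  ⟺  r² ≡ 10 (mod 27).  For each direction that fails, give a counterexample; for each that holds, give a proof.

Forward direction. This fails: take r = 17. Then 17 ≡ 8 (mod 9), but 17² = 289 ≡ 19 (mod 27), not 10.

Converse. This fails: take r = 19. Then 19² = 361 ≡ 10 (mod 27), yet 19 ≡ 1 (mod 9), not 8.

Neither direction holds.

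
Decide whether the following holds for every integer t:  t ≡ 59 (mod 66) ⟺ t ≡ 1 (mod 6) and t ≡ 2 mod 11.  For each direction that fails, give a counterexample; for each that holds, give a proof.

[⇒] This fails: t = 59 gives 59 ≡ 59 (mod 66) but 59 ≡ 5 (mod 6), so the conjunction on the right does not hold.

[⇐] This fails: t = 13 satisfies both congruences on the right (13 ≡ 1 mod 6 and 13 ≡ 2 mod 11) yet 13 ≡ 13 (mod 66), not 59.

Both directions fail.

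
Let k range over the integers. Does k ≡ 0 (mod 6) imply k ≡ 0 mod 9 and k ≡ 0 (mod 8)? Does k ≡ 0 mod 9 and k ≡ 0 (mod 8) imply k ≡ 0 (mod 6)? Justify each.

Converse. If k ≡ 0 (mod 9) and k ≡ 0 (mod 8), then by the Chinese remainder theorem k ≡ 0 (mod 72). Since 0 ≡ 0 (mod 6) and 6 ∣ 72, we get k ≡ 0 (mod 6).

Forward direction. This fails: k = 66 gives 66 ≡ 0 (mod 6) but 66 ≡ 3 (mod 9), so the conjunction on the right does not hold.

Not equivalent: only (⇐) holds.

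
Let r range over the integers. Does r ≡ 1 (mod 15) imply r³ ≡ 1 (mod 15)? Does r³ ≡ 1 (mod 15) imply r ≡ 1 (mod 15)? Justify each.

Equivalent; both directions hold.

(→) Suppose r ≡ 1 (mod 15). Write r = 15j + 1. Then (15j + 1)³ = 3375j³ + 675j² + 45j + 1 = 15(225j³ + 45j² + 3j) + 1, so r³ ≡ 1 (mod 15).

(←) Conversely, suppose r³ ≡ 1 (mod 15). The only residue r in {0, …, 14} with r³ ≡ 1 (mod 15) is r = 1, so r ≡ 1 (mod 15).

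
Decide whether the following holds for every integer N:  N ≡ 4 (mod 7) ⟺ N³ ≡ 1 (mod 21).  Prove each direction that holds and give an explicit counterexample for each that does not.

Neither direction holds.

[⇒] This fails: take N = 11. Then 11 ≡ 4 (mod 7), but 11³ = 1331 ≡ 8 (mod 21), not 1.

[⇐] This fails: take N = 1. Then 1³ = 1 ≡ 1 (mod 21), yet 1 ≡ 1 (mod 7), not 4.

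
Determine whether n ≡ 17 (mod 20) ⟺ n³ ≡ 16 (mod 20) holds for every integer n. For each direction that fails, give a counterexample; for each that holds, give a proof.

(⇒) fails and (⇐) fails.

Forward direction. This fails: take n = 17. Then 17 ≡ 17 (mod 20), but 17³ = 4913 ≡ 13 (mod 20), not 16.

Converse. This fails: take n = 6. Then 6³ = 216 ≡ 16 (mod 20), yet 6 ≡ 6 (mod 20), not 17.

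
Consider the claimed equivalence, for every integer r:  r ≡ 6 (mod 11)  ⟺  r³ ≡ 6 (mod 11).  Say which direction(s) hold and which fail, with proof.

[⇒] This fails: take r = 6. Then 6 ≡ 6 (mod 11), but 6³ = 216 ≡ 7 (mod 11), not 6.

[⇐] This fails: take r = 8. Then 8³ = 512 ≡ 6 (mod 11), yet 8 ≡ 8 (mod 11), not 6.

Both directions fail.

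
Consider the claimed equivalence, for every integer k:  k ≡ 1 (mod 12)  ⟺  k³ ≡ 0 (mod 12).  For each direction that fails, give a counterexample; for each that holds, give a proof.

[⇒] This fails: take k = 1. Then 1 ≡ 1 (mod 12), but 1³ = 1 ≡ 1 (mod 12), not 0.

[⇐] This fails: take k = 0. Then 0³ = 0 ≡ 0 (mod 12), yet 0 ≡ 0 (mod 12), not 1.

Both directions fail.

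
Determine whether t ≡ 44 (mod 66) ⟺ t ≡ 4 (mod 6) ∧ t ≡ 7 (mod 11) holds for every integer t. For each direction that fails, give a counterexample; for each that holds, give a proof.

Both directions fail.

(→) This fails: t = 44 gives 44 ≡ 44 (mod 66) but 44 ≡ 2 (mod 6), so the conjunction on the right does not hold.

(←) This fails: t = 40 satisfies both congruences on the right (40 ≡ 4 mod 6 and 40 ≡ 7 mod 11) yet 40 ≡ 40 (mod 66), not 44.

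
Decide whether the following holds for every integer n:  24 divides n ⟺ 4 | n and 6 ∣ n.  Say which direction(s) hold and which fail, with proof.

[⇒] If 24 ∣ n, write n = 24q. Since 24 = 6·4, n = 4·(6q), so 4 ∣ n; and since 24 = 4·6, n = 6·(4q), so 6 ∣ n.

[⇐] This fails: take n = 12. Both 4 ∣ 12 and 6 ∣ 12, yet 12 is not a multiple of 24 (since 12 = 0·24 + 12), so 24 ∤ 12.

Not equivalent: only (⇒) holds.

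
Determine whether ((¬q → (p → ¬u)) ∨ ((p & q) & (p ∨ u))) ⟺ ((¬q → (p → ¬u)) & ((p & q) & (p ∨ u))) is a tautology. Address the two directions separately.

Not equivalent: only (⇐) holds.

Forward direction. This fails. Under p = F, q = F, u = F, the left side is true but the right side is false.

Converse. Assume the antecedent. If p is true, the antecedent forces (p = T, q = T, u = F) or (p = T, q = T, u = T), and the consequent holds there. If p is false, the antecedent cannot hold. Either way the consequent holds.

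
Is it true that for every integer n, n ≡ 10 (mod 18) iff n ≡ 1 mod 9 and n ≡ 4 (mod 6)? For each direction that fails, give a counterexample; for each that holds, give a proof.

The biconditional holds.

(⇒) Suppose n ≡ 10 (mod 18); write n = 18j + 10. Since 9 ∣ 18, reducing mod 9 gives n ≡ 10 ≡ 1 (mod 9); since 6 ∣ 18, reducing mod 6 gives n ≡ 10 ≡ 4 (mod 6).

(⇐) Conversely, if n ≡ 1 (mod 9) and n ≡ 4 (mod 6), then by the Chinese remainder theorem n ≡ 10 (mod 18). This is exactly n ≡ 10 (mod 18).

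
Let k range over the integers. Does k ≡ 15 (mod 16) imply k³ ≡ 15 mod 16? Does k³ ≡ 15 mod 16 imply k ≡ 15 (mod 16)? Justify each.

[⇐] Suppose k³ ≡ 15 (mod 16). The only residue r in {0, …, 15} with r³ ≡ 15 (mod 16) is r = 15, so k ≡ 15 (mod 16).

[⇒] Suppose k ≡ 15 (mod 16). Write k = 16j + 15. Then (16j + 15)³ = 4096j³ + 11520j² + 10800j + 3375 = 16(256j³ + 720j² + 675j + 210) + 15, so k³ ≡ 15 (mod 16).

The biconditional holds.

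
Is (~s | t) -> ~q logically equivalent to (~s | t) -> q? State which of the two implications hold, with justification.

(⟹) This fails. Under s = F, t = F, q = F, the left side is true but the right side is false.

(⟸) This fails. Under s = F, t = F, q = T, the left side is false but the right side is true.

Both directions fail.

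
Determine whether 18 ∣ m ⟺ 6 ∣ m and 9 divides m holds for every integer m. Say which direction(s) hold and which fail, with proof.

Forward direction. If 18 ∣ m, write m = 18q. Since 18 = 3·6, m = 6·(3q), so 6 ∣ m; and since 18 = 2·9, m = 9·(2q), so 9 ∣ m.

Converse. Suppose 6 ∣ m and 9 ∣ m. Any common multiple of 6 and 9 is a multiple of their lcm; here lcm(6, 9) = 6·9/gcd(6, 9) = 54/3 = 18, so 18 ∣ m.

The biconditional holds.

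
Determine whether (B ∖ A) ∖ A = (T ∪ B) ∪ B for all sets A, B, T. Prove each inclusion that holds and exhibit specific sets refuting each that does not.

(⊆) Let x ∈ (B ∖ A) ∖ A. Then either x ∈ B and x ∉ A, T; or x ∈ B ∩ T and x ∉ A. In each case x ∈ (T ∪ B) ∪ B, so (B ∖ A) ∖ A ⊆ (T ∪ B) ∪ B.

(⊇) This inclusion fails. Take A = {1}, B = {1}, T = ∅; then 1 ∈ (T ∪ B) ∪ B but 1 ∉ (B ∖ A) ∖ A.

(⊆) holds; (⊇) fails.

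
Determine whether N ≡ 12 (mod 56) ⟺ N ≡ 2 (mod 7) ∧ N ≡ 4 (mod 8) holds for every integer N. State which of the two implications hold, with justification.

Neither implication holds.

(→) This fails: N = 12 gives 12 ≡ 12 (mod 56) but 12 ≡ 5 (mod 7), so the conjunction on the right does not hold.

(←) This fails: N = 44 satisfies both congruences on the right (44 ≡ 2 mod 7 and 44 ≡ 4 mod 8) yet 44 ≡ 44 (mod 56), not 12.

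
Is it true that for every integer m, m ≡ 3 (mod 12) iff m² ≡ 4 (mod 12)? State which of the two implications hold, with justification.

(⇒) fails and (⇐) fails.

(→) This fails: take m = 3. Then 3 ≡ 3 (mod 12), but 3² = 9 ≡ 9 (mod 12), not 4.

(←) This fails: take m = 2. Then 2² = 4 ≡ 4 (mod 12), yet 2 ≡ 2 (mod 12), not 3.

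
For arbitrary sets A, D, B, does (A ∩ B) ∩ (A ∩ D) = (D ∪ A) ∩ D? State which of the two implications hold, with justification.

(⟸) This inclusion fails. Take A = ∅, D = {1}, B = ∅; then 1 ∈ (D ∪ A) ∩ D but 1 ∉ (A ∩ B) ∩ (A ∩ D).

(⟹) Let x ∈ (A ∩ B) ∩ (A ∩ D). Then x ∈ A ∩ D ∩ B, from which x ∈ (D ∪ A) ∩ D.

The sets are not equal: only the forward inclusion holds.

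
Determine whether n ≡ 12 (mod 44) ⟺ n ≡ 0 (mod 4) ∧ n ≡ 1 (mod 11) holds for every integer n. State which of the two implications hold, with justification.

Both directions hold.

(⟹) Suppose n ≡ 12 (mod 44); write n = 44j + 12. Since 4 ∣ 44, reducing mod 4 gives n ≡ 12 ≡ 0 (mod 4); since 11 ∣ 44, reducing mod 11 gives n ≡ 12 ≡ 1 (mod 11).

(⟸) Conversely, if n ≡ 0 (mod 4) and n ≡ 1 (mod 11), then by the Chinese remainder theorem n ≡ 12 (mod 44). This is exactly n ≡ 12 (mod 44).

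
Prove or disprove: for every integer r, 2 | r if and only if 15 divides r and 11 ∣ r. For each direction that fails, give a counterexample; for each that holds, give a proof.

Both directions fail.

(→) This fails: take r = 2. Certainly 2 ∣ 2, but 15 ∤ 2.

(←) This fails: take r = 165. Both 15 ∣ 165 and 11 ∣ 165, yet 165 is not a multiple of 2 (since 165 = 82·2 + 1), so 2 ∤ 165.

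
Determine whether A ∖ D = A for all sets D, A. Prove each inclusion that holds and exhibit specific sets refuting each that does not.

(⊆) holds; (⊇) fails.

(⊆) Let x ∈ A ∖ D. Then x ∈ A and x ∉ D, from which x ∈ A.

(⊇) This inclusion fails. Take D = {1}, A = {1}; then 1 ∈ A but 1 ∉ A ∖ D.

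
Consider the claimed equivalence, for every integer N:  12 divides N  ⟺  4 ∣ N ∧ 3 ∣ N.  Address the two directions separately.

(⇒) If 12 ∣ N, write N = 12q. Since 12 = 3·4, N = 4·(3q), so 4 ∣ N; and since 12 = 4·3, N = 3·(4q), so 3 ∣ N.

(⇐) Suppose 4 ∣ N and 3 ∣ N. Any common multiple of 4 and 3 is a multiple of their lcm; here gcd(4, 3) = 1, so lcm(4, 3) = 4·3 = 12, so 12 ∣ N.

Both directions hold.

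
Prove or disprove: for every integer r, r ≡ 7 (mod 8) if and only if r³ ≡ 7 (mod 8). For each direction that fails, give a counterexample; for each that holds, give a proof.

(→) Suppose r ≡ 7 (mod 8). Write r = 8j + 7. Then (8j + 7)³ = 512j³ + 1344j² + 1176j + 343 = 8(64j³ + 168j² + 147j + 42) + 7, so r³ ≡ 7 (mod 8).

(←) For the converse, argue contrapositively. If r ≢ 7 (mod 8), then r is congruent to one of 0, 1, 2, 3, 4, 5, 6 modulo 8, and these give r³ ≡ 0, 1, 0, 3, 0, 5, 0 respectively — never 7.

Both directions hold.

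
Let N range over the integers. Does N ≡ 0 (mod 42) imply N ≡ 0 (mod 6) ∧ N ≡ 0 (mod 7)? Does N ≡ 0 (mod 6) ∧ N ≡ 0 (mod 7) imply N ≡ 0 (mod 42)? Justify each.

(⟹) Suppose N ≡ 0 (mod 42); write N = 42j + 0. Since 6 ∣ 42, reducing mod 6 gives N ≡ 0 (mod 6); since 7 ∣ 42, reducing mod 7 gives N ≡ 0 (mod 7).

(⟸) Conversely, if N ≡ 0 (mod 6) and N ≡ 0 (mod 7), then by the Chinese remainder theorem N ≡ 0 (mod 42). This is exactly N ≡ 0 (mod 42).

Both directions hold.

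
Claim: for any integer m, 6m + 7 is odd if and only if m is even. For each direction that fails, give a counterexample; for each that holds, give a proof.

(⇒) This fails: take m = 3. Then 6m + 7 = 25, which is odd, yet m = 3 is odd, not even.

(⇐) Suppose m is even. Since 6 is even, 6m is even for every m, so 6m + 7 has the same parity as 7, which is odd. Hence 6m + 7 is odd.

Not equivalent: only (⇐) holds.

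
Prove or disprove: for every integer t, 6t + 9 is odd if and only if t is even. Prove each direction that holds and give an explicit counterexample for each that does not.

Not equivalent: only (⇐) holds.

(⟹) This fails: take t = 3. Then 6t + 9 = 27, which is odd, yet t = 3 is odd, not even.

(⟸) Suppose t is even. Since 6 is even, 6t is even for every t, so 6t + 9 has the same parity as 9, which is odd. Hence 6t + 9 is odd.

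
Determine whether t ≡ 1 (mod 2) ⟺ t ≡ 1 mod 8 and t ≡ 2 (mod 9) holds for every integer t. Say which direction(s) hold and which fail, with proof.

Forward direction. This fails: t = 1 gives 1 ≡ 1 (mod 2) but 1 ≡ 1 (mod 9), so the conjunction on the right does not hold.

Converse. If t ≡ 1 (mod 8) and t ≡ 2 (mod 9), then by the Chinese remainder theorem t ≡ 65 (mod 72). Since 65 ≡ 1 (mod 2) and 2 ∣ 72, we get t ≡ 1 (mod 2).

The forward direction fails; the converse holds.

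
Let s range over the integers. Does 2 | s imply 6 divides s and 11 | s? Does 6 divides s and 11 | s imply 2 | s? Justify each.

(→) This fails: take s = 2. Certainly 2 ∣ 2, but 6 ∤ 2.

(←) Suppose 6 ∣ s and 11 ∣ s. Any common multiple of 6 and 11 is a multiple of their lcm; here gcd(6, 11) = 1, so lcm(6, 11) = 6·11 = 66, so 66 ∣ s. Since 2 ∣ 66, it follows that 2 ∣ s.

Only the reverse direction holds.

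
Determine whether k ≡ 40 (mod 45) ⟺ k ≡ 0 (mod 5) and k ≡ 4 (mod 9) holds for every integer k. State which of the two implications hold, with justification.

Equivalent; both directions hold.

(⟸) If k ≡ 0 (mod 5) and k ≡ 4 (mod 9), then by the Chinese remainder theorem k ≡ 40 (mod 45). This is exactly k ≡ 40 (mod 45).

(⟹) Suppose k ≡ 40 (mod 45); write k = 45j + 40. Since 5 ∣ 45, reducing mod 5 gives k ≡ 40 ≡ 0 (mod 5); since 9 ∣ 45, reducing mod 9 gives k ≡ 40 ≡ 4 (mod 9).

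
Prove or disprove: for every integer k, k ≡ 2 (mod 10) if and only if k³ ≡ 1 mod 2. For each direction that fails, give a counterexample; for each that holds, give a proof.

[⇒] This fails: take k = 2. Then 2 ≡ 2 (mod 10), but 2³ = 8 ≡ 0 (mod 2), not 1.

[⇐] This fails: take k = 1. Then 1³ = 1 ≡ 1 (mod 2), yet 1 ≡ 1 (mod 10), not 2.

Both directions fail.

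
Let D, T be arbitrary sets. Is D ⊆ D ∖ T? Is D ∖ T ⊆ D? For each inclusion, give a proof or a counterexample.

The sets are not equal: only the reverse inclusion holds.

Forward inclusion. This inclusion fails. Take D = {1}, T = {1}; then 1 ∈ D but 1 ∉ D ∖ T.

Reverse inclusion. Let x ∈ D ∖ T. Then x ∈ D and x ∉ T, from which x ∈ D.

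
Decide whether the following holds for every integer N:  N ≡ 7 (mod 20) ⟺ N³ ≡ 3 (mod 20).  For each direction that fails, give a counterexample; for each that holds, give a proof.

(→) Suppose N ≡ 7 (mod 20). Write N = 20j + 7. Then (20j + 7)³ = 8000j³ + 8400j² + 2940j + 343 = 20(400j³ + 420j² + 147j + 17) + 3, so N³ ≡ 3 (mod 20).

(←) Conversely, suppose N³ ≡ 3 (mod 20). The only residue r in {0, …, 19} with r³ ≡ 3 (mod 20) is r = 7, so N ≡ 7 (mod 20).

Equivalent; both directions hold.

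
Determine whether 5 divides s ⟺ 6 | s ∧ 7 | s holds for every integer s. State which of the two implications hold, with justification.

(⇒) fails and (⇐) fails.

(⇒) This fails: take s = 5. Certainly 5 ∣ 5, but 6 ∤ 5.

(⇐) This fails: take s = 42. Both 6 ∣ 42 and 7 ∣ 42, yet 42 is not a multiple of 5 (since 42 = 8·5 + 2), so 5 ∤ 42.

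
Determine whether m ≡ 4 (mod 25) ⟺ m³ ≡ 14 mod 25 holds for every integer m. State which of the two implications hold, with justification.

(→) Suppose m ≡ 4 (mod 25). Write m = 25j + 4. Then (25j + 4)³ = 15625j³ + 7500j² + 1200j + 64 = 25(625j³ + 300j² + 48j + 2) + 14, so m³ ≡ 14 (mod 25).

(←) Conversely, suppose m³ ≡ 14 (mod 25). The only residue r in {0, …, 24} with r³ ≡ 14 (mod 25) is r = 4, so m ≡ 4 (mod 25).

Equivalent; both directions hold.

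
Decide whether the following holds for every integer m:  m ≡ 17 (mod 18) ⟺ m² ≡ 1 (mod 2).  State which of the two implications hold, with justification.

(⟹) Suppose m ≡ 17 (mod 18). Then m² ≡ 17² = 289 (mod 18), and since 2 ∣ 18, also m² ≡ 1 (mod 2).

(⟸) This fails: take m = 1. Then 1² = 1 ≡ 1 (mod 2), yet 1 ≡ 1 (mod 18), not 17.

Only the forward implication holds.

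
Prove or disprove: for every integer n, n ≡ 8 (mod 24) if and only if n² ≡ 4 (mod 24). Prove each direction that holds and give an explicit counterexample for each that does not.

Both directions fail.

(⇒) This fails: take n = 8. Then 8 ≡ 8 (mod 24), but 8² = 64 ≡ 16 (mod 24), not 4.

(⇐) This fails: take n = 2. Then 2² = 4 ≡ 4 (mod 24), yet 2 ≡ 2 (mod 24), not 8.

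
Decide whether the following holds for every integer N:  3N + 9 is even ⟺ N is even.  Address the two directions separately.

Both directions fail.

(→) This fails: N = 3 gives 3N + 9 = 18, which is even, but 3 is odd, not even.

(←) This also fails: N = 2 is even, but 3N + 9 = 15 is odd, not even.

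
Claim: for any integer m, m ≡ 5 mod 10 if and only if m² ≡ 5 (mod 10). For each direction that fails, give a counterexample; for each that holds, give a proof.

(←) Suppose m² ≡ 5 (mod 10). The only residue r in {0, …, 9} with r² ≡ 5 (mod 10) is r = 5, so m ≡ 5 (mod 10).

(→) Suppose m ≡ 5 mod 10. Write m = 10j + 5. Then (10j + 5)² = 100j² + 100j + 25 = 10(10j² + 10j + 2) + 5, so m² ≡ 5 (mod 10).

Both directions hold.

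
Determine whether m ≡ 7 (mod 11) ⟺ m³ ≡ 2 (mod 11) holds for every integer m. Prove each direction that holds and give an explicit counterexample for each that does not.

Equivalent; both directions hold.

[⇒] Suppose m ≡ 7 (mod 11). Write m = 11j + 7. Then (11j + 7)³ = 1331j³ + 2541j² + 1617j + 343 = 11(121j³ + 231j² + 147j + 31) + 2, so m³ ≡ 2 (mod 11).

[⇐] Conversely, suppose m³ ≡ 2 (mod 11). The only residue r in {0, …, 10} with r³ ≡ 2 (mod 11) is r = 7, so m ≡ 7 (mod 11).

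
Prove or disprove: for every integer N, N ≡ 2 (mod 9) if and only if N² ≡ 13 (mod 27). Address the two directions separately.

Neither implication holds.

[⇒] This fails: take N = 2. Then 2 ≡ 2 (mod 9), but 2² = 4 ≡ 4 (mod 27), not 13.

[⇐] This fails: take N = 16. Then 16² = 256 ≡ 13 (mod 27), yet 16 ≡ 7 (mod 9), not 2.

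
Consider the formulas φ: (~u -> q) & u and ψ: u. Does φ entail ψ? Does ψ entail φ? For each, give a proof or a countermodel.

[⇒] Assume the antecedent. If u is true, u reduces to true regardless of the other variables. If u is false, the antecedent cannot hold. Either way u holds.

[⇐] Assume the antecedent. If u is true, (~u -> q) & u reduces to true regardless of the other variables. If u is false, the antecedent cannot hold. Either way (~u -> q) & u holds.

Both directions hold.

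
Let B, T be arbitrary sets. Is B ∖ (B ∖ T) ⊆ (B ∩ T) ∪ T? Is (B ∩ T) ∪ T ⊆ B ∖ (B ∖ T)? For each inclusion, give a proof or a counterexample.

Only the forward inclusion holds.

(⟹) Let x ∈ B ∖ (B ∖ T). Then x ∈ B ∩ T, from which x ∈ (B ∩ T) ∪ T.

(⟸) This inclusion fails. Take B = ∅, T = {1}; then 1 ∈ (B ∩ T) ∪ T but 1 ∉ B ∖ (B ∖ T).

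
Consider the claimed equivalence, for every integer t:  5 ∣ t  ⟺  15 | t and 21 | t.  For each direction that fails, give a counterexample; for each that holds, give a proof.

The forward direction fails; the converse holds.

[⇒] This fails: take t = 5. Certainly 5 ∣ 5, but 15 ∤ 5.

[⇐] Suppose 15 ∣ t and 21 ∣ t. Any common multiple of 15 and 21 is a multiple of their lcm; here lcm(15, 21) = 15·21/gcd(15, 21) = 315/3 = 105, so 105 ∣ t. Since 5 ∣ 105, it follows that 5 ∣ t.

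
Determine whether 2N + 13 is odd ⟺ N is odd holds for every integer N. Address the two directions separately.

(⇒) fails; (⇐) holds.

Forward direction. This fails: take N = 6. Then 2N + 13 = 25, which is odd, yet N = 6 is even, not odd.

Converse. Suppose N is odd. Since 2 is even, 2N is even for every N, so 2N + 13 has the same parity as 13, which is odd. Hence 2N + 13 is odd.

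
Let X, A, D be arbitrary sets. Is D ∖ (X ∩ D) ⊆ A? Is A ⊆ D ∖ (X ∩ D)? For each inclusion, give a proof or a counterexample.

(⟹) This inclusion fails. Take X = ∅, A = ∅, D = {1}; then 1 ∈ D ∖ (X ∩ D) but 1 ∉ A.

(⟸) This inclusion fails. Take X = ∅, A = {1}, D = ∅; then 1 ∈ A but 1 ∉ D ∖ (X ∩ D).

Neither inclusion holds.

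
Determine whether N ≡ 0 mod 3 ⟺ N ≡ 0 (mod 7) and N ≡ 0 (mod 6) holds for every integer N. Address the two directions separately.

(⇒) fails; (⇐) holds.

(→) This fails: N = 33 gives 33 ≡ 0 (mod 3) but 33 ≡ 5 (mod 7), so the conjunction on the right does not hold.

(←) Conversely, if N ≡ 0 (mod 7) and N ≡ 0 (mod 6), then by the Chinese remainder theorem N ≡ 0 (mod 42). Since 0 ≡ 0 (mod 3) and 3 ∣ 42, we get N ≡ 0 (mod 3).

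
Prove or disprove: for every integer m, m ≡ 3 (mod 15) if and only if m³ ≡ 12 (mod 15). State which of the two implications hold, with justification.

The biconditional holds.

(⇒) Suppose m ≡ 3 (mod 15). Write m = 15j + 3. Then (15j + 3)³ = 3375j³ + 2025j² + 405j + 27 = 15(225j³ + 135j² + 27j + 1) + 12, so m³ ≡ 12 (mod 15).

(⇐) Conversely, suppose m³ ≡ 12 (mod 15). The only residue r in {0, …, 14} with r³ ≡ 12 (mod 15) is r = 3, so m ≡ 3 (mod 15).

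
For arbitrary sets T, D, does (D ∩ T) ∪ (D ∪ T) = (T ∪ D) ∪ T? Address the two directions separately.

(⟹) Let x ∈ (D ∩ T) ∪ (D ∪ T). Then either x ∈ T and x ∉ D; or x ∈ D and x ∉ T; or x ∈ T ∩ D. In each case x ∈ (T ∪ D) ∪ T, so (D ∩ T) ∪ (D ∪ T) ⊆ (T ∪ D) ∪ T.

(⟸) Let x ∈ (T ∪ D) ∪ T. Then either x ∈ T and x ∉ D; or x ∈ D and x ∉ T; or x ∈ T ∩ D. In each case x ∈ (D ∩ T) ∪ (D ∪ T), so (T ∪ D) ∪ T ⊆ (D ∩ T) ∪ (D ∪ T).

The two sets are equal.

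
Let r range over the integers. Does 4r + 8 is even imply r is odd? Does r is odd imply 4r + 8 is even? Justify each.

(→) This fails: take r = 0. Then 4r + 8 = 8, which is even, yet r = 0 is even, not odd.

(←) Suppose r is odd. Since 4 is even, 4r is even for every r, so 4r + 8 has the same parity as 8, which is even. Hence 4r + 8 is even.

(⇒) fails; (⇐) holds.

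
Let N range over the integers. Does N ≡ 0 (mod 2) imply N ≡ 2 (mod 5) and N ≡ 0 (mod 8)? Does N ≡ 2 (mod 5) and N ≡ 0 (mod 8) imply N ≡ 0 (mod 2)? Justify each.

Only the reverse direction holds.

(⇐) If N ≡ 2 (mod 5) and N ≡ 0 (mod 8), then by the Chinese remainder theorem N ≡ 32 (mod 40). Since 32 ≡ 0 (mod 2) and 2 ∣ 40, we get N ≡ 0 (mod 2).

(⇒) This fails: N = 0 gives 0 ≡ 0 (mod 2) but 0 ≡ 0 (mod 5), so the conjunction on the right does not hold.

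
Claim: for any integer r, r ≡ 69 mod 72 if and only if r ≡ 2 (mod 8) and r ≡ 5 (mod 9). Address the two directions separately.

(⇒) This fails: r = 69 gives 69 ≡ 69 (mod 72) but 69 ≡ 5 (mod 8), so the conjunction on the right does not hold.

(⇐) This fails: r = 50 satisfies both congruences on the right (50 ≡ 2 mod 8 and 50 ≡ 5 mod 9) yet 50 ≡ 50 (mod 72), not 69.

Both directions fail.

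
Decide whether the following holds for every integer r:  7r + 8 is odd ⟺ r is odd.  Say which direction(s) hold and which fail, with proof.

The biconditional holds.

Forward direction. Suppose 7r + 8 is odd. Since 7 is odd, 7r and r have the same parity, so 7r + 8 ≡ r + 8 (mod 2). As 8 is even, 7r + 8 is odd exactly when r is odd. Thus r is odd.

Converse. Suppose r is odd; write r = 2j + 1. Then 7r + 8 = 7·(2j + 1) + 8 = 2·7j + 15, which is odd.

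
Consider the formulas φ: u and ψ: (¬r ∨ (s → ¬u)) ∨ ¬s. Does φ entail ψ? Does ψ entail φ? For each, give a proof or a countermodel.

(⇒) This fails. Under u = T, r = T, s = T, the left side is true but the right side is false.

(⇐) This fails. Under u = F, r = F, s = F, the left side is false but the right side is true.

(⇒) fails and (⇐) fails.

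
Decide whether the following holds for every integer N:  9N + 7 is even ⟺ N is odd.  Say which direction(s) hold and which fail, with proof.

Both directions hold; the statement is true.

(⇒) Suppose 9N + 7 is even. Since 9 is odd, 9N and N have the same parity, so 9N + 7 ≡ N + 7 (mod 2). As 7 is odd, 9N + 7 is even exactly when N is odd. Thus N is odd.

(⇐) Conversely, suppose N is odd; write N = 2j + 1. Then 9N + 7 = 9·(2j + 1) + 7 = 2·9j + 16, which is even.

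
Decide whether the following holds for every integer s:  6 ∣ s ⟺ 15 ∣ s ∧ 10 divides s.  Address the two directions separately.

Only the converse holds.

(⟸) Suppose 15 ∣ s and 10 ∣ s. Any common multiple of 15 and 10 is a multiple of their lcm; here lcm(15, 10) = 15·10/gcd(15, 10) = 150/5 = 30, so 30 ∣ s. Since 6 ∣ 30, it follows that 6 ∣ s.

(⟹) This fails: take s = 6. Certainly 6 ∣ 6, but 15 ∤ 6.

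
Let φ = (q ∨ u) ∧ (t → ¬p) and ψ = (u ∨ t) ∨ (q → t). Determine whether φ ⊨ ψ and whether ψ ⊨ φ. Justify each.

Neither implication holds.

[⇒] This fails. Under p = F, u = F, q = T, t = F, the left side is true but the right side is false.

[⇐] This fails. Under p = F, u = F, q = F, t = F, the left side is false but the right side is true.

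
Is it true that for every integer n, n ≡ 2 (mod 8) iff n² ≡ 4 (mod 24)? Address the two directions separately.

Forward direction. This fails: take n = 18. Then 18 ≡ 2 (mod 8), but 18² = 324 ≡ 12 (mod 24), not 4.

Converse. This fails: take n = 14. Then 14² = 196 ≡ 4 (mod 24), yet 14 ≡ 6 (mod 8), not 2.

Neither implication holds.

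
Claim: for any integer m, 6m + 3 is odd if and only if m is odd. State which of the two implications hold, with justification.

(→) This fails: take m = 2. Then 6m + 3 = 15, which is odd, yet m = 2 is even, not odd.

(←) Suppose m is odd. Since 6 is even, 6m is even for every m, so 6m + 3 has the same parity as 3, which is odd. Hence 6m + 3 is odd.

Only the converse holds.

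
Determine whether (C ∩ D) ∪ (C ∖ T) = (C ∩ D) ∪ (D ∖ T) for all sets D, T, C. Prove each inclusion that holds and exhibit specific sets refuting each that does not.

(⊆) This inclusion fails. Take D = ∅, T = ∅, C = {1}; then 1 ∈ (C ∩ D) ∪ (C ∖ T) but 1 ∉ (C ∩ D) ∪ (D ∖ T).

(⊇) This inclusion fails. Take D = {1}, T = ∅, C = ∅; then 1 ∈ (C ∩ D) ∪ (D ∖ T) but 1 ∉ (C ∩ D) ∪ (C ∖ T).

(⊆) fails and (⊇) fails.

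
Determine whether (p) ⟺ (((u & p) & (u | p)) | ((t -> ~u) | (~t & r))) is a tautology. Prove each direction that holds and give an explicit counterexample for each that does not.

Not equivalent: only (⇒) holds.

(⇒) Assume the antecedent. If p is true, the consequent reduces to true regardless of the other variables. If p is false, the antecedent cannot hold. Either way the consequent holds.

(⇐) This fails. Under t = F, u = F, r = F, p = F, the left side is false but the right side is true.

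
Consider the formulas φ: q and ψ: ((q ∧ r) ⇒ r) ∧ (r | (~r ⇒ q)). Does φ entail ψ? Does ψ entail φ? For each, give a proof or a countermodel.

(⇒) holds; (⇐) fails.

Forward direction. Assume the antecedent. If q is true, ((q ∧ r) ⇒ r) ∧ (r | (~r ⇒ q)) reduces to true regardless of the other variables. If q is false, the antecedent cannot hold. Either way ((q ∧ r) ⇒ r) ∧ (r | (~r ⇒ q)) holds.

Converse. This fails. Under q = F, r = T, the left side is false but the right side is true.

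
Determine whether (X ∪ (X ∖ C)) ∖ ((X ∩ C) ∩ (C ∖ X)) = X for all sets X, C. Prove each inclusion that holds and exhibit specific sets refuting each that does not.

(⊇) Let x ∈ X. Then either x ∈ X and x ∉ C; or x ∈ X ∩ C. In each case x ∈ (X ∪ (X ∖ C)) ∖ ((X ∩ C) ∩ (C ∖ X)), so X ⊆ (X ∪ (X ∖ C)) ∖ ((X ∩ C) ∩ (C ∖ X)).

(⊆) Let x ∈ (X ∪ (X ∖ C)) ∖ ((X ∩ C) ∩ (C ∖ X)). Then either x ∈ X and x ∉ C; or x ∈ X ∩ C. In each case x ∈ X, so (X ∪ (X ∖ C)) ∖ ((X ∩ C) ∩ (C ∖ X)) ⊆ X.

Both inclusions hold.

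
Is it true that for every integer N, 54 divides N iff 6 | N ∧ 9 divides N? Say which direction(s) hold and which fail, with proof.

(⇒) If 54 ∣ N, write N = 54q. Since 54 = 9·6, N = 6·(9q), so 6 ∣ N; and since 54 = 6·9, N = 9·(6q), so 9 ∣ N.

(⇐) This fails: take N = 18. Both 6 ∣ 18 and 9 ∣ 18, yet 18 is not a multiple of 54 (since 18 = 0·54 + 18), so 54 ∤ 18.

Not equivalent: only (⇒) holds.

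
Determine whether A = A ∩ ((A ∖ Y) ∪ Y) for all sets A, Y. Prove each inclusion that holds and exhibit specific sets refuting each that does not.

Reverse inclusion. Let x ∈ A ∩ ((A ∖ Y) ∪ Y). Then either x ∈ A and x ∉ Y; or x ∈ A ∩ Y. In each case x ∈ A, so A ∩ ((A ∖ Y) ∪ Y) ⊆ A.

Forward inclusion. Let x ∈ A. Then either x ∈ A and x ∉ Y; or x ∈ A ∩ Y. In each case x ∈ A ∩ ((A ∖ Y) ∪ Y), so A ⊆ A ∩ ((A ∖ Y) ∪ Y).

The two sets are equal.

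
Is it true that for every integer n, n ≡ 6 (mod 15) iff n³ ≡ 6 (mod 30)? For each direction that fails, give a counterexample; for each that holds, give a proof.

Only the reverse direction holds.

Converse. The residues r modulo 30 with r³ ≡ 6 (mod 30) are exactly {6}, and each is ≡ 6 (mod 15).

Forward direction. This fails: take n = 21. Then 21 ≡ 6 (mod 15), but 21³ = 9261 ≡ 21 (mod 30), not 6.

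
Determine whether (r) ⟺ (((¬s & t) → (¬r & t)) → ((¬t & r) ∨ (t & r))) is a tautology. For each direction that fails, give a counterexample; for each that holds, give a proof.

Both implications hold.

Forward direction. Assume the antecedent. If s is true, the antecedent forces (s = T, r = T, t = F) or (s = T, r = T, t = T), and the consequent holds there. If s is false, the antecedent forces (s = F, r = T, t = F) or (s = F, r = T, t = T), and the consequent holds there. Either way the consequent holds.

Converse. Assume the antecedent. If s is true, the antecedent forces (s = T, r = T, t = F) or (s = T, r = T, t = T), and r holds there. If s is false, the antecedent forces (s = F, r = T, t = F) or (s = F, r = T, t = T), and r holds there. Either way r holds.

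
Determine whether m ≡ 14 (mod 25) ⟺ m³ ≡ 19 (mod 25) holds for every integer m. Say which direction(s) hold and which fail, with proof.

Equivalent; both directions hold.

(⇒) Suppose m ≡ 14 (mod 25). Write m = 25j + 14. Then (25j + 14)³ = 15625j³ + 26250j² + 14700j + 2744 = 25(625j³ + 1050j² + 588j + 109) + 19, so m³ ≡ 19 (mod 25).

(⇐) Conversely, suppose m³ ≡ 19 (mod 25). The only residue r in {0, …, 24} with r³ ≡ 19 (mod 25) is r = 14, so m ≡ 14 (mod 25).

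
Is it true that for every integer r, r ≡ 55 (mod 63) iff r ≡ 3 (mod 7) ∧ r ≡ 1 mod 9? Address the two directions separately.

Neither direction holds.

Forward direction. This fails: r = 55 gives 55 ≡ 55 (mod 63) but 55 ≡ 6 (mod 7), so the conjunction on the right does not hold.

Converse. This fails: r = 10 satisfies both congruences on the right (10 ≡ 3 mod 7 and 10 ≡ 1 mod 9) yet 10 ≡ 10 (mod 63), not 55.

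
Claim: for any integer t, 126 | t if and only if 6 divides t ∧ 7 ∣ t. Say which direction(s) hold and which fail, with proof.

(⇒) holds; (⇐) fails.

Forward direction. If 126 ∣ t, write t = 126q. Since 126 = 21·6, t = 6·(21q), so 6 ∣ t; and since 126 = 18·7, t = 7·(18q), so 7 ∣ t.

Converse. This fails: take t = 42. Both 6 ∣ 42 and 7 ∣ 42, yet 42 is not a multiple of 126 (since 42 = 0·126 + 42), so 126 ∤ 42.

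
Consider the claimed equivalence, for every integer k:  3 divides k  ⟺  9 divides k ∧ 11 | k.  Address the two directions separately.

(⇒) fails; (⇐) holds.

(⇐) Suppose 9 ∣ k and 11 ∣ k. Any common multiple of 9 and 11 is a multiple of their lcm; here gcd(9, 11) = 1, so lcm(9, 11) = 9·11 = 99, so 99 ∣ k. Since 3 ∣ 99, it follows that 3 ∣ k.

(⇒) This fails: take k = 3. Certainly 3 ∣ 3, but 9 ∤ 3.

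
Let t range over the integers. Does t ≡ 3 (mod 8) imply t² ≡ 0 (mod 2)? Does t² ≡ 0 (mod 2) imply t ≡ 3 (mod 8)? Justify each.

Forward direction. This fails: take t = 3. Then 3 ≡ 3 (mod 8), but 3² = 9 ≡ 1 (mod 2), not 0.

Converse. This fails: take t = 0. Then 0² = 0 ≡ 0 (mod 2), yet 0 ≡ 0 (mod 8), not 3.

Neither implication holds.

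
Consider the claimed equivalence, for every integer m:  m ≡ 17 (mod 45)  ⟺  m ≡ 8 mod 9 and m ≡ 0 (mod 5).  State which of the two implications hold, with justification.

(⇒) fails and (⇐) fails.

[⇒] This fails: m = 17 gives 17 ≡ 17 (mod 45) but 17 ≡ 2 (mod 5), so the conjunction on the right does not hold.

[⇐] This fails: m = 35 satisfies both congruences on the right (35 ≡ 8 mod 9 and 35 ≡ 0 mod 5) yet 35 ≡ 35 (mod 45), not 17.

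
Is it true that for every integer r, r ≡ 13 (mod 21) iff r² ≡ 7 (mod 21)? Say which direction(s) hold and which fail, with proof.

(⇒) fails and (⇐) fails.

[⇒] This fails: take r = 13. Then 13 ≡ 13 (mod 21), but 13² = 169 ≡ 1 (mod 21), not 7.

[⇐] This fails: take r = 7. Then 7² = 49 ≡ 7 (mod 21), yet 7 ≡ 7 (mod 21), not 13.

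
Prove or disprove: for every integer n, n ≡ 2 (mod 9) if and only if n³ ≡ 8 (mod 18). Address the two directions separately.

[⇒] This fails: take n = 11. Then 11 ≡ 2 (mod 9), but 11³ = 1331 ≡ 17 (mod 18), not 8.

[⇐] This fails: take n = 8. Then 8³ = 512 ≡ 8 (mod 18), yet 8 ≡ 8 (mod 9), not 2.

(⇒) fails and (⇐) fails.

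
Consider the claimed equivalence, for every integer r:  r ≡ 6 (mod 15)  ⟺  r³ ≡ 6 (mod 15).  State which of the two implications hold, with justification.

(→) Suppose r ≡ 6 (mod 15). Write r = 15j + 6. Then (15j + 6)³ = 3375j³ + 4050j² + 1620j + 216 = 15(225j³ + 270j² + 108j + 14) + 6, so r³ ≡ 6 (mod 15).

(←) Conversely, suppose r³ ≡ 6 (mod 15). The only residue r in {0, …, 14} with r³ ≡ 6 (mod 15) is r = 6, so r ≡ 6 (mod 15).

Both implications hold.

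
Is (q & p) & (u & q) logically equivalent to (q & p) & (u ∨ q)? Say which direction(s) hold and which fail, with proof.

[⇒] Assume the antecedent. If q is true, the antecedent forces (q = T, p = T, u = T), and (q & p) & (u ∨ q) holds there. If q is false, the antecedent cannot hold. Either way (q & p) & (u ∨ q) holds.

[⇐] This fails. Under q = T, p = T, u = F, the left side is false but the right side is true.

Not equivalent: only (⇒) holds.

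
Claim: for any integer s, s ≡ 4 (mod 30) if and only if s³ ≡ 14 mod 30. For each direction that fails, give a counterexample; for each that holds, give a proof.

Neither implication holds.

(⇒) This fails: take s = 4. Then 4 ≡ 4 (mod 30), but 4³ = 64 ≡ 4 (mod 30), not 14.

(⇐) This fails: take s = 14. Then 14³ = 2744 ≡ 14 (mod 30), yet 14 ≡ 14 (mod 30), not 4.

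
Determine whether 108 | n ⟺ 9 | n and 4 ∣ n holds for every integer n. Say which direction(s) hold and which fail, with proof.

(⟸) This fails: take n = 36. Both 9 ∣ 36 and 4 ∣ 36, yet 36 is not a multiple of 108 (since 36 = 0·108 + 36), so 108 ∤ 36.

(⟹) If 108 ∣ n, write n = 108q. Since 108 = 12·9, n = 9·(12q), so 9 ∣ n; and since 108 = 27·4, n = 4·(27q), so 4 ∣ n.

Only the forward direction holds.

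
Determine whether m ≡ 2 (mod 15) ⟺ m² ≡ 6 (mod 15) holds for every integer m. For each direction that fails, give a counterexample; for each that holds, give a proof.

(⇒) This fails: take m = 2. Then 2 ≡ 2 (mod 15), but 2² = 4 ≡ 4 (mod 15), not 6.

(⇐) This fails: take m = 6. Then 6² = 36 ≡ 6 (mod 15), yet 6 ≡ 6 (mod 15), not 2.

Neither direction holds.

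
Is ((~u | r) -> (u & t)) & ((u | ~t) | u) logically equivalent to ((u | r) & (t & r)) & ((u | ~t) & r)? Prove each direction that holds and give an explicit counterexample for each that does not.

Not equivalent: only (⇐) holds.

[⇐] Assume the antecedent. If r is true, the antecedent forces (r = T, t = T, u = T), and the consequent holds there. If r is false, the antecedent cannot hold. Either way the consequent holds.

[⇒] This fails. Under r = F, t = F, u = T, the left side is true but the right side is false.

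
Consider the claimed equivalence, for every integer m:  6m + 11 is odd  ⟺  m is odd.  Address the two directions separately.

Not equivalent: only (⇐) holds.

(⇐) Suppose m is odd. Since 6 is even, 6m is even for every m, so 6m + 11 has the same parity as 11, which is odd. Hence 6m + 11 is odd.

(⇒) This fails: take m = 2. Then 6m + 11 = 23, which is odd, yet m = 2 is even, not odd.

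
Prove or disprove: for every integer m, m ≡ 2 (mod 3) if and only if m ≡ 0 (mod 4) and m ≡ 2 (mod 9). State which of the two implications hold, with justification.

[⇒] This fails: m = 32 gives 32 ≡ 2 (mod 3) but 32 ≡ 5 (mod 9), so the conjunction on the right does not hold.

[⇐] Conversely, if m ≡ 0 (mod 4) and m ≡ 2 (mod 9), then by the Chinese remainder theorem m ≡ 20 (mod 36). Since 20 ≡ 2 (mod 3) and 3 ∣ 36, we get m ≡ 2 (mod 3).

The forward direction fails; the converse holds.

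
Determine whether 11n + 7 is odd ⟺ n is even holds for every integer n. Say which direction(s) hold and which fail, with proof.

Both directions hold.

[⇒] Suppose 11n + 7 is odd. Since 11 is odd, 11n and n have the same parity, so 11n + 7 ≡ n + 7 (mod 2). As 7 is odd, 11n + 7 is odd exactly when n is even. Thus n is even.

[⇐] Conversely, suppose n is even; write n = 2j. Then 11n + 7 = 11·(2j) + 7 = 2·11j + 7, which is odd.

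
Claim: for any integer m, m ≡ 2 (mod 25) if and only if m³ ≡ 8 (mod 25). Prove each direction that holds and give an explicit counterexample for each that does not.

[⇒] Suppose m ≡ 2 (mod 25). Write m = 25j + 2. Then (25j + 2)³ = 15625j³ + 3750j² + 300j + 8 = 25(625j³ + 150j² + 12j) + 8, so m³ ≡ 8 (mod 25).

[⇐] Conversely, suppose m³ ≡ 8 (mod 25). The only residue r in {0, …, 24} with r³ ≡ 8 (mod 25) is r = 2, so m ≡ 2 (mod 25).

Equivalent; both directions hold.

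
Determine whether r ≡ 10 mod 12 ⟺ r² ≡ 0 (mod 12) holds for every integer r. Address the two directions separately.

(⟹) This fails: take r = 10. Then 10 ≡ 10 (mod 12), but 10² = 100 ≡ 4 (mod 12), not 0.

(⟸) This fails: take r = 0. Then 0² = 0 ≡ 0 (mod 12), yet 0 ≡ 0 (mod 12), not 10.

Neither implication holds.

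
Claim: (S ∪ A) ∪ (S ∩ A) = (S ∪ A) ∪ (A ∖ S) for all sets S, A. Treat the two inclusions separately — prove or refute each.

The two sets are equal.

(⊆) Let x ∈ (S ∪ A) ∪ (S ∩ A). Then either x ∈ S and x ∉ A; or x ∈ A and x ∉ S; or x ∈ S ∩ A. In each case x ∈ (S ∪ A) ∪ (A ∖ S), so (S ∪ A) ∪ (S ∩ A) ⊆ (S ∪ A) ∪ (A ∖ S).

(⊇) Let x ∈ (S ∪ A) ∪ (A ∖ S). Then either x ∈ S and x ∉ A; or x ∈ A and x ∉ S; or x ∈ S ∩ A. In each case x ∈ (S ∪ A) ∪ (S ∩ A), so (S ∪ A) ∪ (A ∖ S) ⊆ (S ∪ A) ∪ (S ∩ A).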